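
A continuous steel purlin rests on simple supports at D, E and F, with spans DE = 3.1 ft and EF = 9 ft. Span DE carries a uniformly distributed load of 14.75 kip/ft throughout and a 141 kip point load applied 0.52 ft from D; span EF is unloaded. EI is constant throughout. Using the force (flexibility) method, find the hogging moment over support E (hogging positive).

Insert a hinge at E; M_E is the redundant, and each span becomes simply supported.
Rotations at E on the released spans (each span's end-slope, ×1/EI):
  span DE: UDL 14.75: wL³/(24EI) = 18.31/EI
  span DE: point load 141 at a = 0.52: Pab(L + a)/(6LEI) = 36.82/EI
  relative rotation θ_0 = (55.13 + 0)/EI = 55.13/EI
A unit hogging moment at E produces rotation L₁/(3EI) + L₂/(3EI) = 4.033/EI.
Slope continuity at E: θ_0 = M_E·4.033/EI, so M_E = 55.13/4.033 = 13.67 kip·ft (hogging).

M_E = 13.67 kip·ft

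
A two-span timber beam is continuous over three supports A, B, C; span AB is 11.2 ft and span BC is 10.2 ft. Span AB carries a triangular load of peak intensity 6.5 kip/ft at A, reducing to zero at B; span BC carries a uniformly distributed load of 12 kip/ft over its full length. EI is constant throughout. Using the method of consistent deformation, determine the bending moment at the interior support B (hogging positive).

M_B = 99.28 kip·ft

Release continuity at B by inserting a hinge; the redundant is the internal moment M_B. The primary structure is two simply-supported spans AB and BC.
Discontinuity in slope at B on the released structure — sum the simple-span end rotations:
  span AB: triangular load, peak 6.5: 7w₀L³/(360EI) = 177.6/EI
  span BC: UDL 12: wL³/(24EI) = 530.6/EI
  relative rotation θ_0 = (177.6 + 530.6)/EI = 708.2/EI
A unit hogging moment at B produces rotation L₁/(3EI) + L₂/(3EI) = 7.133/EI.
Slope continuity at B: θ_0 = M_B·7.133/EI, so M_B = 708.2/7.133 = 99.28 kip·ft (hogging).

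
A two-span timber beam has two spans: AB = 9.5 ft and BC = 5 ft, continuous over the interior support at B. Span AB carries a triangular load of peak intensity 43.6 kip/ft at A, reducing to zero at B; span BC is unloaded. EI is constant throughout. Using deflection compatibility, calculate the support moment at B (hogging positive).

M_B = 150.4 kip·ft

Take M_B as the redundant. Released structure: two simple spans AB and BC with a hinge at B.
End slopes at the hinge B, treating each span as simply supported:
  span AB: triangular load, peak 43.6: 7w₀L³/(360EI) = 726.9/EI
  relative rotation θ_0 = (726.9 + 0)/EI = 726.9/EI
A unit hogging moment at B produces rotation L₁/(3EI) + L₂/(3EI) = 4.833/EI.
Compatibility: M_B·(L₁+L₂)/(3EI) = θ_0, giving M_B = 150.4 kip·ft (hogging).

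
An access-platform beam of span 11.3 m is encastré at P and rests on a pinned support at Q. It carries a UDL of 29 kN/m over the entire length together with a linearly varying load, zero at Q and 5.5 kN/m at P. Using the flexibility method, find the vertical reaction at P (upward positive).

Remove the prop at Q; the released (primary) structure is a cantilever built in at P.
Primary-structure tip deflection at Q by superposition:
  UDL 29: wL⁴/(8EI) = 59105/EI
  triangular load, peak 5.5 at the fixed end: w₀L⁴/(30EI) = 2989/EI
  δ_0 = 62094/EI
Tip deflection under a unit load at Q: L³/(3EI) = 481/EI.
Compatibility at Q: δ_0 − R_Q·δ_{QQ} = 0, so R_Q = 62094/481 = 129.1 kN.
Vertical equilibrium: R_P = ΣP − R_Q = 358.8 − 129.1 = 229.7 kN.

R_P = 229.7 kN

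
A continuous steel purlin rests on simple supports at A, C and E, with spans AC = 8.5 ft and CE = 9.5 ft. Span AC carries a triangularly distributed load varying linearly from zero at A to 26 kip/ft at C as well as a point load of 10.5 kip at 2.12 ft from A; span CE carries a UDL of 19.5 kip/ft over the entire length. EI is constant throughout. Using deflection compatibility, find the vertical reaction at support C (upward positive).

R_C = 209.1 kip

Insert a hinge at C; M_C is the redundant, and each span becomes simply supported.
End slopes at the hinge C, treating each span as simply supported:
  span AC: triangular load, peak 26: w₀L³/(45EI) = 354.8/EI
  span AC: point load 10.5 at a = 2.12: Pab(L + a)/(6LEI) = 29.57/EI
  span CE: UDL 19.5: wL³/(24EI) = 696.6/EI
  relative rotation θ_0 = (384.4 + 696.6)/EI = 1081/EI
A unit hogging moment at C produces rotation L₁/(3EI) + L₂/(3EI) = 6/EI.
Slope continuity at C: θ_0 = M_C·6/EI, so M_C = 1081/6 = 180.2 kip·ft (hogging).
Span AC, ΣM about A with M_C applied at C: R_C^{AC}·8.5 = 648.4 + 180.2, so R_C^{AC} = 97.48 kip and R_A = 121 − 97.48 = 23.52 kip.
Span CE, ΣM about E: R_C^{CE}·9.5 = 879.9 + 180.2, so R_C^{CE} = 111.6 kip and R_E = 185.2 − 111.6 = 73.66 kip.
R_C = 97.48 + 111.6 = 209.1 kip.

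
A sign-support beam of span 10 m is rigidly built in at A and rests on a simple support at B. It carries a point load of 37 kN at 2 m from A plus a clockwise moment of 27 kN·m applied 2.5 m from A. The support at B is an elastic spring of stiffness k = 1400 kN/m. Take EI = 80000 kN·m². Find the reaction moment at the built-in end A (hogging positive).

Take the reaction at B as the redundant and release it; the primary structure is a cantilever fixed at A.
Primary-structure tip deflection at B by superposition:
  point load 37 at a = 2: Pa²(3L − a)/(6EI) = 690.7/EI
  clockwise couple 27 at a = 2.5: M₀a(2L − a)/(2EI) = 590.6/EI
  δ_0 = 1281/EI
Tip deflection under a unit load at B: L³/(3EI) = 333.3/EI.
With EI = 80000 kN·m²: δ_0 = 0.016016 m and δ_{BB} = 0.004167 m/kN.
Compatibility — the spring shortens by R_B/k under the reaction it provides: δ_0 − R_B·δ_{BB} = R_B/k. With 1/k = 0.000714 m/kN, R_B = δ_0 / (δ_{BB} + 1/k) = 0.016016 / (0.004167 + 0.000714) = 3.281 kN.
Moment equilibrium about A: M_A = Σ(load moments about A) − R_B·L = 101 − 3.281×10 = 68.19 kN·m.

M_A = 68.19 kN·m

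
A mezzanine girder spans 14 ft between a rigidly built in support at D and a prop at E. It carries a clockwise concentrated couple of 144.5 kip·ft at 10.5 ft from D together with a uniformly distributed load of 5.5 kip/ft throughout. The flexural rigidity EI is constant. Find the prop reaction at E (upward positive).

R_E = 43.39 kip

Release the roller at E. Primary structure: cantilever fixed at D.
Downward deflection at the released point E due to the loads:
  clockwise couple 144.5 at a = 10.5: M₀a(2L − a)/(2EI) = 13276/EI
  UDL 5.5: wL⁴/(8EI) = 26411/EI
  δ_0 = 39687/EI
Flexibility coefficient — unit upward force at E: δ_{EE} = L³/(3EI) = 914.7/EI.
Compatibility at E: δ_0 − R_E·δ_{EE} = 0, so R_E = 39687/914.7 = 43.39 kip.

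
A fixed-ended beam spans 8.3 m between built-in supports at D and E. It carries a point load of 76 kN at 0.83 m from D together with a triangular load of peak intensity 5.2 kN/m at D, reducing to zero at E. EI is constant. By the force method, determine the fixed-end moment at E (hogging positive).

M_E = 17.62 kN·m

Release both end moments; the primary structure is a simply-supported span DE with redundants M_D and M_E.
On the primary (simply-supported) span, the end slopes from the loading are:
  at D: point load 76 at a = 0.83: Pab(L + b)/(6LEI) = 149.2/EI
  at E: point load 76 at a = 0.83: Pab(L + a)/(6LEI) = 86.39/EI
  at D: triangular load, peak 5.2: w₀L³/(45EI) = 66.07/EI
  at E: triangular load, peak 5.2: 7w₀L³/(360EI) = 57.81/EI
  θ_D0 = 215.3/EI,  θ_E0 = 144.2/EI
Flexibility coefficients: a unit moment at one end gives L/(3EI) there and L/(6EI) at the far end, so f₁₁ = f₂₂ = 2.767/EI and f₁₂ = f₂₁ = 1.383/EI.
Compatibility — zero rotation at each built-in end:
  2.767 M_D + 1.383 M_E = 215.3
  1.383 M_D + 2.767 M_E = 144.2
Solving the pair gives M_D = 69.01 kN·m and M_E = 17.62 kN·m (hogging).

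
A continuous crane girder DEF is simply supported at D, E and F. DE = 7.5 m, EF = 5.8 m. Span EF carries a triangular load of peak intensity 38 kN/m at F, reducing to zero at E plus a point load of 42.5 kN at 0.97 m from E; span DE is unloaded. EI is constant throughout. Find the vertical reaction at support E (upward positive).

Release continuity at E by inserting a hinge; the redundant is the internal moment M_E. The primary structure is two simply-supported spans DE and EF.
Rotations at E on the released spans (each span's end-slope, ×1/EI):
  span EF: triangular load, peak 38: 7w₀L³/(360EI) = 144.2/EI
  span EF: point load 42.5 at a = 0.97: Pab(L + b)/(6LEI) = 60.82/EI
  relative rotation θ_0 = (0 + 205)/EI = 205/EI
A unit hogging moment at E produces rotation L₁/(3EI) + L₂/(3EI) = 4.433/EI.
Compatibility: M_E·(L₁+L₂)/(3EI) = θ_0, giving M_E = 46.24 kN·m (hogging).
Span DE, ΣM about D with M_E applied at E: R_E^{DE}·7.5 = 0 + 46.24, so R_E^{DE} = 6.165 kN and R_D = 0 − 6.165 = -6.165 kN.
Span EF, ΣM about F: R_E^{EF}·5.8 = 418.3 + 46.24, so R_E^{EF} = 80.1 kN and R_F = 152.7 − 80.1 = 72.6 kN.
R_E = 6.165 + 80.1 = 86.26 kN.

R_E = 86.26 kN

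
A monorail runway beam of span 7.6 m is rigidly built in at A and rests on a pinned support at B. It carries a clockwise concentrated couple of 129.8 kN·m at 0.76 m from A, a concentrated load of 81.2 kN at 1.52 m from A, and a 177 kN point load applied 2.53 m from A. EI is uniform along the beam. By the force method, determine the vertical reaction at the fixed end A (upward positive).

Take the reaction at B as the redundant and release it; the primary structure is a cantilever fixed at A.
Primary-structure tip deflection at B by superposition:
  clockwise couple 129.8 at a = 0.76: M₀a(2L − a)/(2EI) = 712.2/EI
  point load 81.2 at a = 1.52: Pa²(3L − a)/(6EI) = 665.4/EI
  point load 177 at a = 2.53: Pa²(3L − a)/(6EI) = 3828/EI
  δ_0 = 5205/EI
Tip deflection under a unit load at B: L³/(3EI) = 146.3/EI.
The prop prevents deflection at B: R_B = δ_0/δ_{BB} = 5205/146.3 = 35.57 kN.
Vertical equilibrium: R_A = ΣP − R_B = 258.2 − 35.57 = 222.6 kN.

R_A = 222.6 kN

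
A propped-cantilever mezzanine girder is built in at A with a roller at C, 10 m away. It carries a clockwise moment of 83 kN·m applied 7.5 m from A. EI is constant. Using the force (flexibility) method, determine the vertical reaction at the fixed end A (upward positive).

R_A = -11.67 kN

Remove the prop at C; the released (primary) structure is a cantilever built in at A.
Free-end deflection of the primary structure under the applied loading (downward +):
  clockwise couple 83 at a = 7.5: M₀a(2L − a)/(2EI) = 3891/EI
Flexibility coefficient — unit upward force at C: δ_{CC} = L³/(3EI) = 333.3/EI.
Compatibility at C: δ_0 − R_C·δ_{CC} = 0, so R_C = 3891/333.3 = 11.67 kN.
Vertical equilibrium: R_A = ΣP − R_C = 0 − 11.67 = -11.67 kN.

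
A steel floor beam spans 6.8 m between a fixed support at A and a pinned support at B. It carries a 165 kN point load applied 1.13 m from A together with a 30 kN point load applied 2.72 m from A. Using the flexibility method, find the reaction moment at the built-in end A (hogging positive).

M_A = 181.7 kN·m

Remove the prop at B; the released (primary) structure is a cantilever built in at A.
Free-end deflection of the primary structure under the applied loading (downward +):
  point load 165 at a = 1.13: Pa²(3L − a)/(6EI) = 676.7/EI
  point load 30 at a = 2.72: Pa²(3L − a)/(6EI) = 654/EI
  δ_0 = 1331/EI
Flexibility coefficient — unit upward force at B: δ_{BB} = L³/(3EI) = 104.8/EI.
Compatibility at B: δ_0 − R_B·δ_{BB} = 0, so R_B = 1331/104.8 = 12.7 kN.
Moment equilibrium about A: M_A = Σ(load moments about A) − R_B·L = 268.1 − 12.7×6.8 = 181.7 kN·m.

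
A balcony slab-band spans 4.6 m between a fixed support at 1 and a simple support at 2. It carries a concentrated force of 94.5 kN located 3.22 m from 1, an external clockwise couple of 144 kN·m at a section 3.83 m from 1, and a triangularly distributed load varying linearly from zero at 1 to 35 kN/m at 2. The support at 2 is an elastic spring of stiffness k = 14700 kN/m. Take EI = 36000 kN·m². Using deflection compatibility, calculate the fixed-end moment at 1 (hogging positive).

Take the reaction at 2 as the redundant and release it; the primary structure is a cantilever fixed at 1.
Deflection at 2 on the released cantilever, summing each load's contribution:
  point load 94.5 at a = 3.22: Pa²(3L − a)/(6EI) = 1728/EI
  clockwise couple 144 at a = 3.83: M₀a(2L − a)/(2EI) = 1481/EI
  triangular load, peak 35 at the free end: 11w₀L⁴/(120EI) = 1437/EI
  δ_0 = 4645/EI
Flexibility coefficient — unit upward force at 2: δ_{22} = L³/(3EI) = 32.45/EI.
With EI = 36000 kN·m²: δ_0 = 0.12903 m and δ_{22} = 0.000901 m/kN.
Compatibility — the spring shortens by R_2/k under the reaction it provides: δ_0 − R_2·δ_{22} = R_2/k. With 1/k = 0.000068 m/kN, R_2 = δ_0 / (δ_{22} + 1/k) = 0.12903 / (0.000901 + 0.000068) = 133.1 kN.
Moment equilibrium about 1: M_1 = Σ(load moments about 1) − R_2·L = 695.2 − 133.1×4.6 = 82.81 kN·m.

M_1 = 82.81 kN·m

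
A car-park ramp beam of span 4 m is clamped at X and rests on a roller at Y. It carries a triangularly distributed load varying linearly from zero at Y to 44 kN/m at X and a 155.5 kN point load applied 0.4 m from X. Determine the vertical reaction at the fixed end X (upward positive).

Release the roller at Y. Primary structure: cantilever fixed at X.
Free-end deflection of the primary structure under the applied loading (downward +):
  triangular load, peak 44 at the fixed end: w₀L⁴/(30EI) = 375.5/EI
  point load 155.5 at a = 0.4: Pa²(3L − a)/(6EI) = 48.1/EI
  δ_0 = 423.6/EI
Flexibility coefficient — unit upward force at Y: δ_{YY} = L³/(3EI) = 21.33/EI.
Compatibility at Y: δ_0 − R_Y·δ_{YY} = 0, so R_Y = 423.6/21.33 = 19.85 kN.
Vertical equilibrium: R_X = ΣP − R_Y = 243.5 − 19.85 = 223.6 kN.

R_X = 223.6 kN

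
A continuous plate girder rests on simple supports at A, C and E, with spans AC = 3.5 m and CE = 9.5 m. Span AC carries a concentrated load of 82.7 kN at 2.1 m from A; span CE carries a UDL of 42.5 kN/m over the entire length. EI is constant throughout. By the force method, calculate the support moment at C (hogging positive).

Release continuity at C by inserting a hinge; the redundant is the internal moment M_C. The primary structure is two simply-supported spans AC and CE.
End slopes at the hinge C, treating each span as simply supported:
  span AC: point load 82.7 at a = 2.1: Pab(L + a)/(6LEI) = 64.84/EI
  span CE: UDL 42.5: wL³/(24EI) = 1518/EI
  relative rotation θ_0 = (64.84 + 1518)/EI = 1583/EI
A unit hogging moment at C produces rotation L₁/(3EI) + L₂/(3EI) = 4.333/EI.
Compatibility: M_C·(L₁+L₂)/(3EI) = θ_0, giving M_C = 365.3 kN·m (hogging).

M_C = 365.3 kN·m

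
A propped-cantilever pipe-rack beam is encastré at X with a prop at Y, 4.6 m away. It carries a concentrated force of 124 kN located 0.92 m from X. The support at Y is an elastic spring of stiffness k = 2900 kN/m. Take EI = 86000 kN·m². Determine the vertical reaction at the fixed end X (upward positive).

Take the reaction at Y as the redundant and release it; the primary structure is a cantilever fixed at X.
Free-end deflection of the primary structure under the applied loading (downward +):
  point load 124 at a = 0.92: Pa²(3L − a)/(6EI) = 225.3/EI
Flexibility coefficient — unit upward force at Y: δ_{YY} = L³/(3EI) = 32.45/EI.
With EI = 86000 kN·m²: δ_0 = 0.00262 m and δ_{YY} = 0.000377 m/kN.
Compatibility — the spring shortens by R_Y/k under the reaction it provides: δ_0 − R_Y·δ_{YY} = R_Y/k. With 1/k = 0.000345 m/kN, R_Y = δ_0 / (δ_{YY} + 1/k) = 0.00262 / (0.000377 + 0.000345) = 3.628 kN.
Vertical equilibrium: R_X = ΣP − R_Y = 124 − 3.628 = 120.4 kN.

R_X = 120.4 kN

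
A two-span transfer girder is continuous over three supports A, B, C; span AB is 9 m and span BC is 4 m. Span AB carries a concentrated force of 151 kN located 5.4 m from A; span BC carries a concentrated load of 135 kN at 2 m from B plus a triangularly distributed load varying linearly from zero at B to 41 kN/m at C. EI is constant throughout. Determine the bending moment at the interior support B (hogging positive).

Insert a hinge at B; M_B is the redundant, and each span becomes simply supported.
Discontinuity in slope at B on the released structure — sum the simple-span end rotations:
  span AB: point load 151 at a = 5.4: Pab(L + a)/(6LEI) = 782.8/EI
  span BC: point load 135 at a = 2: Pab(L + b)/(6LEI) = 135/EI
  span BC: triangular load, peak 41: 7w₀L³/(360EI) = 51.02/EI
  relative rotation θ_0 = (782.8 + 186)/EI = 968.8/EI
A unit hogging moment at B produces rotation L₁/(3EI) + L₂/(3EI) = 4.333/EI.
Slope continuity at B: θ_0 = M_B·4.333/EI, so M_B = 968.8/4.333 = 223.6 kN·m (hogging).

M_B = 223.6 kN·m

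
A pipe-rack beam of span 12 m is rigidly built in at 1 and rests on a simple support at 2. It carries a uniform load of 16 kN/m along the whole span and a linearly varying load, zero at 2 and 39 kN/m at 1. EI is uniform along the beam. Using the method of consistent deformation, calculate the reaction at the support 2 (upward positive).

R_2 = 118.8 kN

Release the roller at 2. Primary structure: cantilever fixed at 1.
Primary-structure tip deflection at 2 by superposition:
  UDL 16: wL⁴/(8EI) = 41472/EI
  triangular load, peak 39 at the fixed end: w₀L⁴/(30EI) = 26957/EI
  δ_0 = 68429/EI
Flexibility coefficient — unit upward force at 2: δ_{22} = L³/(3EI) = 576/EI.
Compatibility at 2: δ_0 − R_2·δ_{22} = 0, so R_2 = 68429/576 = 118.8 kN.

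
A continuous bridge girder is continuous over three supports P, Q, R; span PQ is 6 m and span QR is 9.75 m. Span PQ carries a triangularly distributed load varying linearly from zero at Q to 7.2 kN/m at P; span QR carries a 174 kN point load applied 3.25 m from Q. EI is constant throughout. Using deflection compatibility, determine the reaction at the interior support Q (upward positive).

Insert a hinge at Q; M_Q is the redundant, and each span becomes simply supported.
Rotations at Q on the released spans (each span's end-slope, ×1/EI):
  span PQ: triangular load, peak 7.2: 7w₀L³/(360EI) = 30.24/EI
  span QR: point load 174 at a = 3.25: Pab(L + b)/(6LEI) = 1021/EI
  relative rotation θ_0 = (30.24 + 1021)/EI = 1051/EI
A unit hogging moment at Q produces rotation L₁/(3EI) + L₂/(3EI) = 5.25/EI.
Slope continuity at Q: θ_0 = M_Q·5.25/EI, so M_Q = 1051/5.25 = 200.2 kN·m (hogging).
Span PQ, ΣM about P with M_Q applied at Q: R_Q^{PQ}·6 = 43.2 + 200.2, so R_Q^{PQ} = 40.57 kN and R_P = 21.6 − 40.57 = -18.97 kN.
Span QR, ΣM about R: R_Q^{QR}·9.75 = 1131 + 200.2, so R_Q^{QR} = 136.5 kN and R_R = 174 − 136.5 = 37.46 kN.
R_Q = 40.57 + 136.5 = 177.1 kN.

R_Q = 177.1 kN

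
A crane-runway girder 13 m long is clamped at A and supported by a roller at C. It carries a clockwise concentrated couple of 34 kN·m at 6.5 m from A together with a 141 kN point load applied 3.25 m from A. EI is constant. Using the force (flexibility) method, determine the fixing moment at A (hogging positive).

M_A = 296.5 kN·m

Take the reaction at C as the redundant and release it; the primary structure is a cantilever fixed at A.
Free-end deflection of the primary structure under the applied loading (downward +):
  clockwise couple 34 at a = 6.5: M₀a(2L − a)/(2EI) = 2155/EI
  point load 141 at a = 3.25: Pa²(3L − a)/(6EI) = 8874/EI
  δ_0 = 11029/EI
Tip deflection under a unit load at C: L³/(3EI) = 732.3/EI.
Compatibility at C: δ_0 − R_C·δ_{CC} = 0, so R_C = 11029/732.3 = 15.06 kN.
Moment equilibrium about A: M_A = Σ(load moments about A) − R_C·L = 492.2 − 15.06×13 = 296.5 kN·m.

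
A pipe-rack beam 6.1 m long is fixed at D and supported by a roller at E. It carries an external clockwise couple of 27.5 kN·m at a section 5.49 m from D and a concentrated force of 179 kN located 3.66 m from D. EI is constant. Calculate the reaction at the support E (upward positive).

Remove the prop at E; the released (primary) structure is a cantilever built in at D.
Deflection at E on the released cantilever, summing each load's contribution:
  clockwise couple 27.5 at a = 5.49: M₀a(2L − a)/(2EI) = 506.5/EI
  point load 179 at a = 3.66: Pa²(3L − a)/(6EI) = 5851/EI
  δ_0 = 6357/EI
Tip deflection under a unit load at E: L³/(3EI) = 75.66/EI.
The prop prevents deflection at E: R_E = δ_0/δ_{EE} = 6357/75.66 = 84.02 kN.

R_E = 84.02 kN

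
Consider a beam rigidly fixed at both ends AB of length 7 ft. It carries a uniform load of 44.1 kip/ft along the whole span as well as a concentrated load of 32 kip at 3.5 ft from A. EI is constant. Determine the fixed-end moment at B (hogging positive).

Release both end moments; the primary structure is a simply-supported span AB with redundants M_A and M_B.
Simple-span end rotations at A and B under the given loads:
  at A: UDL 44.1: wL³/(24EI) = 630.3/EI
  at B: UDL 44.1: wL³/(24EI) = 630.3/EI
  at A: point load 32 at a = 3.5: Pab(L + b)/(6LEI) = 98/EI
  at B: point load 32 at a = 3.5: Pab(L + a)/(6LEI) = 98/EI
  θ_A0 = 728.3/EI,  θ_B0 = 728.3/EI
Flexibility coefficients: a unit moment at one end gives L/(3EI) there and L/(6EI) at the far end, so f₁₁ = f₂₂ = 2.333/EI and f₁₂ = f₂₁ = 1.167/EI.
Compatibility — zero rotation at each built-in end:
  2.333 M_A + 1.167 M_B = 728.3
  1.167 M_A + 2.333 M_B = 728.3
Solving the pair gives M_A = 208.1 kip·ft and M_B = 208.1 kip·ft (hogging).

M_B = 208.1 kip·ft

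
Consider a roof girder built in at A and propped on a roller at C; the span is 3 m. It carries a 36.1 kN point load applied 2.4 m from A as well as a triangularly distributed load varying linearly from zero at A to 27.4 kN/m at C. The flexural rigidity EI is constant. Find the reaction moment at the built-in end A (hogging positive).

Take the reaction at C as the redundant and release it; the primary structure is a cantilever fixed at A.
Downward deflection at the released point C due to the loads:
  point load 36.1 at a = 2.4: Pa²(3L − a)/(6EI) = 228.7/EI
  triangular load, peak 27.4 at the free end: 11w₀L⁴/(120EI) = 203.4/EI
  δ_0 = 432.2/EI
Flexibility coefficient — unit upward force at C: δ_{CC} = L³/(3EI) = 9/EI.
The prop prevents deflection at C: R_C = δ_0/δ_{CC} = 432.2/9 = 48.02 kN.
Moment equilibrium about A: M_A = Σ(load moments about A) − R_C·L = 168.8 − 48.02×3 = 24.78 kN·m.

M_A = 24.78 kN·m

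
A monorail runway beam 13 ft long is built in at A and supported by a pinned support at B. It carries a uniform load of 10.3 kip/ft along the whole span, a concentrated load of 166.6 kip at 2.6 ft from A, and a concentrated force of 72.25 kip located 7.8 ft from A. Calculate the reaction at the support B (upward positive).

Release the roller at B. Primary structure: cantilever fixed at A.
Downward deflection at the released point B due to the loads:
  UDL 10.3: wL⁴/(8EI) = 36772/EI
  point load 166.6 at a = 2.6: Pa²(3L − a)/(6EI) = 6832/EI
  point load 72.25 at a = 7.8: Pa²(3L − a)/(6EI) = 22858/EI
  δ_0 = 66462/EI
Flexibility coefficient — unit upward force at B: δ_{BB} = L³/(3EI) = 732.3/EI.
Compatibility at B: δ_0 − R_B·δ_{BB} = 0, so R_B = 66462/732.3 = 90.75 kip.

R_B = 90.75 kip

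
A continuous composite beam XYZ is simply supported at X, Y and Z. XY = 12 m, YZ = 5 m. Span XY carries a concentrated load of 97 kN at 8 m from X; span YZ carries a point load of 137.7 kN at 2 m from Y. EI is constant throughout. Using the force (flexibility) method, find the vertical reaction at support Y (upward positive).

Insert a hinge at Y; M_Y is the redundant, and each span becomes simply supported.
Rotations at Y on the released spans (each span's end-slope, ×1/EI):
  span XY: point load 97 at a = 8: Pab(L + a)/(6LEI) = 862.2/EI
  span YZ: point load 137.7 at a = 2: Pab(L + b)/(6LEI) = 220.3/EI
  relative rotation θ_0 = (862.2 + 220.3)/EI = 1083/EI
A unit hogging moment at Y produces rotation L₁/(3EI) + L₂/(3EI) = 5.667/EI.
Slope continuity at Y: θ_0 = M_Y·5.667/EI, so M_Y = 1083/5.667 = 191 kN·m (hogging).
Span XY, ΣM about X with M_Y applied at Y: R_Y^{XY}·12 = 776 + 191, so R_Y^{XY} = 80.59 kN and R_X = 97 − 80.59 = 16.41 kN.
Span YZ, ΣM about Z: R_Y^{YZ}·5 = 413.1 + 191, so R_Y^{YZ} = 120.8 kN and R_Z = 137.7 − 120.8 = 16.87 kN.
R_Y = 80.59 + 120.8 = 201.4 kN.

R_Y = 201.4 kN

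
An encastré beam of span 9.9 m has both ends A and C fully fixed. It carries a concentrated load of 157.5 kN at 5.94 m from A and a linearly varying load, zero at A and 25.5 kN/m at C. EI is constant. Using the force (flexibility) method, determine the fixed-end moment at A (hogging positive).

M_A = 233 kN·m

Release both end moments; the primary structure is a simply-supported span AC with redundants M_A and M_C.
On the primary (simply-supported) span, the end slopes from the loading are:
  at A: point load 157.5 at a = 5.94: Pab(L + b)/(6LEI) = 864.4/EI
  at C: point load 157.5 at a = 5.94: Pab(L + a)/(6LEI) = 987.9/EI
  at A: triangular load, peak 25.5: 7w₀L³/(360EI) = 481.1/EI
  at C: triangular load, peak 25.5: w₀L³/(45EI) = 549.8/EI
  θ_A0 = 1346/EI,  θ_C0 = 1538/EI
Flexibility coefficients: a unit moment at one end gives L/(3EI) there and L/(6EI) at the far end, so f₁₁ = f₂₂ = 3.3/EI and f₁₂ = f₂₁ = 1.65/EI.
Compatibility — zero rotation at each built-in end:
  3.3 M_A + 1.65 M_C = 1346
  1.65 M_A + 3.3 M_C = 1538
Solving the pair gives M_A = 233 kN·m and M_C = 349.5 kN·m (hogging).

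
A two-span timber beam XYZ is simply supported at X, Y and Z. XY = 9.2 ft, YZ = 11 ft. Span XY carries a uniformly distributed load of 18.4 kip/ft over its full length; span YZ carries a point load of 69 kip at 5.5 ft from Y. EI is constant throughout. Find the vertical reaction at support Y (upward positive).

Take M_Y as the redundant. Released structure: two simple spans XY and YZ with a hinge at Y.
Rotations at Y on the released spans (each span's end-slope, ×1/EI):
  span XY: UDL 18.4: wL³/(24EI) = 597/EI
  span YZ: point load 69 at a = 5.5: Pab(L + b)/(6LEI) = 521.8/EI
  relative rotation θ_0 = (597 + 521.8)/EI = 1119/EI
A unit hogging moment at Y produces rotation L₁/(3EI) + L₂/(3EI) = 6.733/EI.
Slope continuity at Y: θ_0 = M_Y·6.733/EI, so M_Y = 1119/6.733 = 166.2 kip·ft (hogging).
Span XY, ΣM about X with M_Y applied at Y: R_Y^{XY}·9.2 = 778.7 + 166.2, so R_Y^{XY} = 102.7 kip and R_X = 169.3 − 102.7 = 66.58 kip.
Span YZ, ΣM about Z: R_Y^{YZ}·11 = 379.5 + 166.2, so R_Y^{YZ} = 49.61 kip and R_Z = 69 − 49.61 = 19.39 kip.
R_Y = 102.7 + 49.61 = 152.3 kip.

R_Y = 152.3 kip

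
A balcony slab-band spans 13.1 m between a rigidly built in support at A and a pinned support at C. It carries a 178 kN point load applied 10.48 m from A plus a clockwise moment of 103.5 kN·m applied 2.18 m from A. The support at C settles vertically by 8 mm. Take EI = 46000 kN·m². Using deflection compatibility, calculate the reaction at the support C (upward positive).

R_C = 128.4 kN

Choose R_C as the redundant. The primary structure is the cantilever fixed at A.
Deflection at C on the released cantilever, summing each load's contribution:
  point load 178 at a = 10.48: Pa²(3L − a)/(6EI) = 93904/EI
  clockwise couple 103.5 at a = 2.18: M₀a(2L − a)/(2EI) = 2710/EI
  δ_0 = 96614/EI
Tip deflection under a unit load at C: L³/(3EI) = 749.4/EI.
With EI = 46000 kN·m²: δ_0 = 2.1003 m and δ_{CC} = 0.016291 m/kN.
Compatibility — the beam at C must follow the support down by 0.008 m: δ_0 − R_C·δ_{CC} = 0.008, so R_C = (2.1003 − 0.008)/0.016291 = 128.4 kN.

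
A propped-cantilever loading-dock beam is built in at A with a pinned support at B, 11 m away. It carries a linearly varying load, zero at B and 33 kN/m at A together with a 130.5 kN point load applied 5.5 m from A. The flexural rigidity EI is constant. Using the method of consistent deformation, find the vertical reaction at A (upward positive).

R_A = 234.9 kN

Release the roller at B. Primary structure: cantilever fixed at A.
Deflection at B on the released cantilever, summing each load's contribution:
  triangular load, peak 33 at the fixed end: w₀L⁴/(30EI) = 16105/EI
  point load 130.5 at a = 5.5: Pa²(3L − a)/(6EI) = 18093/EI
  δ_0 = 34198/EI
Flexibility coefficient — unit upward force at B: δ_{BB} = L³/(3EI) = 443.7/EI.
Compatibility at B: δ_0 − R_B·δ_{BB} = 0, so R_B = 34198/443.7 = 77.08 kN.
Vertical equilibrium: R_A = ΣP − R_B = 312 − 77.08 = 234.9 kN.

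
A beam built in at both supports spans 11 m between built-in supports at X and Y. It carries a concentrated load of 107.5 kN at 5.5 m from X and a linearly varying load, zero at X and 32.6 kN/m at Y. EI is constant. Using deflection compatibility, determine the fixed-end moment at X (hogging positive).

Release both end moments; the primary structure is a simply-supported span XY with redundants M_X and M_Y.
On the primary (simply-supported) span, the end slopes from the loading are:
  at X: point load 107.5 at a = 5.5: Pab(L + b)/(6LEI) = 813/EI
  at Y: point load 107.5 at a = 5.5: Pab(L + a)/(6LEI) = 813/EI
  at X: triangular load, peak 32.6: 7w₀L³/(360EI) = 843.7/EI
  at Y: triangular load, peak 32.6: w₀L³/(45EI) = 964.2/EI
  θ_X0 = 1657/EI,  θ_Y0 = 1777/EI
Flexibility coefficients: a unit moment at one end gives L/(3EI) there and L/(6EI) at the far end, so f₁₁ = f₂₂ = 3.667/EI and f₁₂ = f₂₁ = 1.833/EI.
Compatibility — zero rotation at each built-in end:
  3.667 M_X + 1.833 M_Y = 1657
  1.833 M_X + 3.667 M_Y = 1777
Solving the pair gives M_X = 279.3 kN·m and M_Y = 345 kN·m (hogging).

M_X = 279.3 kN·m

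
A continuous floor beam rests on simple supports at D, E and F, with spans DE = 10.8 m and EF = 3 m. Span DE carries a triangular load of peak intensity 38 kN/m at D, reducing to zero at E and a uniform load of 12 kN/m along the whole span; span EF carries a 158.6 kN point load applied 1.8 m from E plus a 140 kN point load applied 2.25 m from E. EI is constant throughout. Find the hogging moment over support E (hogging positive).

Insert a hinge at E; M_E is the redundant, and each span becomes simply supported.
Rotations at E on the released spans (each span's end-slope, ×1/EI):
  span DE: triangular load, peak 38: 7w₀L³/(360EI) = 930.8/EI
  span DE: UDL 12: wL³/(24EI) = 629.9/EI
  span EF: point load 158.6 at a = 1.8: Pab(L + b)/(6LEI) = 79.93/EI
  span EF: point load 140 at a = 2.25: Pab(L + b)/(6LEI) = 49.22/EI
  relative rotation θ_0 = (1561 + 129.2)/EI = 1690/EI
A unit hogging moment at E produces rotation L₁/(3EI) + L₂/(3EI) = 4.6/EI.
Slope continuity at E: θ_0 = M_E·4.6/EI, so M_E = 1690/4.6 = 367.3 kN·m (hogging).

M_E = 367.3 kN·m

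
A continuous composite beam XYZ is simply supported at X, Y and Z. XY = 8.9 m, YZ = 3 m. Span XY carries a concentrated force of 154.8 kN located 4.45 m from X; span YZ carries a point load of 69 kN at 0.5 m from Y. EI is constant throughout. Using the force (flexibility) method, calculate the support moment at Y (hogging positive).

M_Y = 199.8 kN·m

Take M_Y as the redundant. Released structure: two simple spans XY and YZ with a hinge at Y.
Discontinuity in slope at Y on the released structure — sum the simple-span end rotations:
  span XY: point load 154.8 at a = 4.45: Pab(L + a)/(6LEI) = 766.4/EI
  span YZ: point load 69 at a = 0.5: Pab(L + b)/(6LEI) = 26.35/EI
  relative rotation θ_0 = (766.4 + 26.35)/EI = 792.7/EI
A unit hogging moment at Y produces rotation L₁/(3EI) + L₂/(3EI) = 3.967/EI.
Compatibility: M_Y·(L₁+L₂)/(3EI) = θ_0, giving M_Y = 199.8 kN·m (hogging).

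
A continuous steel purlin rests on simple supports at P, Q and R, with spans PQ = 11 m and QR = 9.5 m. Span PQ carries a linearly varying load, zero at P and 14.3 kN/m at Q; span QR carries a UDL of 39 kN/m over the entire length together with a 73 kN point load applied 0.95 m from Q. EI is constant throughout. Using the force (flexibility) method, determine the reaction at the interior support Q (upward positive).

R_Q = 360.9 kN

Take M_Q as the redundant. Released structure: two simple spans PQ and QR with a hinge at Q.
Discontinuity in slope at Q on the released structure — sum the simple-span end rotations:
  span PQ: triangular load, peak 14.3: w₀L³/(45EI) = 423/EI
  span QR: UDL 39: wL³/(24EI) = 1393/EI
  span QR: point load 73 at a = 0.95: Pab(L + b)/(6LEI) = 187.8/EI
  relative rotation θ_0 = (423 + 1581)/EI = 2004/EI
A unit hogging moment at Q produces rotation L₁/(3EI) + L₂/(3EI) = 6.833/EI.
Compatibility: M_Q·(L₁+L₂)/(3EI) = θ_0, giving M_Q = 293.3 kN·m (hogging).
Span PQ, ΣM about P with M_Q applied at Q: R_Q^{PQ}·11 = 576.8 + 293.3, so R_Q^{PQ} = 79.09 kN and R_P = 78.65 − 79.09 = -0.4436 kN.
Span QR, ΣM about R: R_Q^{QR}·9.5 = 2384 + 293.3, so R_Q^{QR} = 281.8 kN and R_R = 443.5 − 281.8 = 161.7 kN.
R_Q = 79.09 + 281.8 = 360.9 kN.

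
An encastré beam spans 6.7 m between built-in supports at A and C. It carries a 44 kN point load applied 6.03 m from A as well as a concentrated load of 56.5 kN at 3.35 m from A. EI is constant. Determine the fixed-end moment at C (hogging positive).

M_C = 71.2 kN·m

Release both end moments; the primary structure is a simply-supported span AC with redundants M_A and M_C.
Simple-span end rotations at A and C under the given loads:
  at A: point load 44 at a = 6.03: Pab(L + b)/(6LEI) = 32.59/EI
  at C: point load 44 at a = 6.03: Pab(L + a)/(6LEI) = 56.29/EI
  at A: point load 56.5 at a = 3.35: Pab(L + b)/(6LEI) = 158.5/EI
  at C: point load 56.5 at a = 3.35: Pab(L + a)/(6LEI) = 158.5/EI
  θ_A0 = 191.1/EI,  θ_C0 = 214.8/EI
Flexibility coefficients: a unit moment at one end gives L/(3EI) there and L/(6EI) at the far end, so f₁₁ = f₂₂ = 2.233/EI and f₁₂ = f₂₁ = 1.117/EI.
Compatibility — zero rotation at each built-in end:
  2.233 M_A + 1.117 M_C = 191.1
  1.117 M_A + 2.233 M_C = 214.8
Solving the pair gives M_A = 49.97 kN·m and M_C = 71.2 kN·m (hogging).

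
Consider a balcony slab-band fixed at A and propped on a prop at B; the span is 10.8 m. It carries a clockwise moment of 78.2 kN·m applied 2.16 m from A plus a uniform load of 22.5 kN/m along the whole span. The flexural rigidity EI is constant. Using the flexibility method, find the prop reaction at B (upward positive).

R_B = 95.03 kN

Take the reaction at B as the redundant and release it; the primary structure is a cantilever fixed at A.
Free-end deflection of the primary structure under the applied loading (downward +):
  clockwise couple 78.2 at a = 2.16: M₀a(2L − a)/(2EI) = 1642/EI
  UDL 22.5: wL⁴/(8EI) = 38264/EI
  δ_0 = 39906/EI
Flexibility coefficient — unit upward force at B: δ_{BB} = L³/(3EI) = 419.9/EI.
The prop prevents deflection at B: R_B = δ_0/δ_{BB} = 39906/419.9 = 95.03 kN.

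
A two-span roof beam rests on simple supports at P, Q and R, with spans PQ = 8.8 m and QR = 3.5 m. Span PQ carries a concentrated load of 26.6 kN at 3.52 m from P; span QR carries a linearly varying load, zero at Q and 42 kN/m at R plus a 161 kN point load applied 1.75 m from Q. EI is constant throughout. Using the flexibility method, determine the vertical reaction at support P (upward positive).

Insert a hinge at Q; M_Q is the redundant, and each span becomes simply supported.
End slopes at the hinge Q, treating each span as simply supported:
  span PQ: point load 26.6 at a = 3.52: Pab(L + a)/(6LEI) = 115.4/EI
  span QR: triangular load, peak 42: 7w₀L³/(360EI) = 35.01/EI
  span QR: point load 161 at a = 1.75: Pab(L + b)/(6LEI) = 123.3/EI
  relative rotation θ_0 = (115.4 + 158.3)/EI = 273.6/EI
A unit hogging moment at Q produces rotation L₁/(3EI) + L₂/(3EI) = 4.1/EI.
Slope continuity at Q: θ_0 = M_Q·4.1/EI, so M_Q = 273.6/4.1 = 66.74 kN·m (hogging).
Span PQ, ΣM about P with M_Q applied at Q: R_Q^{PQ}·8.8 = 93.63 + 66.74, so R_Q^{PQ} = 18.22 kN and R_P = 26.6 − 18.22 = 8.376 kN.

R_P = 8.376 kN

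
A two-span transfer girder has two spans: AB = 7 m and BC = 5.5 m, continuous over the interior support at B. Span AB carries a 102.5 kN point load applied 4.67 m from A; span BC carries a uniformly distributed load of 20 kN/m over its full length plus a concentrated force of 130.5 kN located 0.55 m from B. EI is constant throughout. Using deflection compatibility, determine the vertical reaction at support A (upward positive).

R_A = 14.88 kN

Take M_B as the redundant. Released structure: two simple spans AB and BC with a hinge at B.
End slopes at the hinge B, treating each span as simply supported:
  span AB: point load 102.5 at a = 4.67: Pab(L + a)/(6LEI) = 309.9/EI
  span BC: UDL 20: wL³/(24EI) = 138.6/EI
  span BC: point load 130.5 at a = 0.55: Pab(L + b)/(6LEI) = 112.5/EI
  relative rotation θ_0 = (309.9 + 251.2)/EI = 561.1/EI
A unit hogging moment at B produces rotation L₁/(3EI) + L₂/(3EI) = 4.167/EI.
Slope continuity at B: θ_0 = M_B·4.167/EI, so M_B = 561.1/4.167 = 134.7 kN·m (hogging).
Span AB, ΣM about A with M_B applied at B: R_B^{AB}·7 = 478.7 + 134.7, so R_B^{AB} = 87.62 kN and R_A = 102.5 − 87.62 = 14.88 kN.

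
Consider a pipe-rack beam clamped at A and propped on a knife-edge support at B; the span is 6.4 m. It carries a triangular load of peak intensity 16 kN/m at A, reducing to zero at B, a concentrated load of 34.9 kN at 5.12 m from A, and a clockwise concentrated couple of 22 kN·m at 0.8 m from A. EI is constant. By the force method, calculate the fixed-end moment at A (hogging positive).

Choose R_B as the redundant. The primary structure is the cantilever fixed at A.
Free-end deflection of the primary structure under the applied loading (downward +):
  triangular load, peak 16 at the fixed end: w₀L⁴/(30EI) = 894.8/EI
  point load 34.9 at a = 5.12: Pa²(3L − a)/(6EI) = 2147/EI
  clockwise couple 22 at a = 0.8: M₀a(2L − a)/(2EI) = 105.6/EI
  δ_0 = 3147/EI
Flexibility coefficient — unit upward force at B: δ_{BB} = L³/(3EI) = 87.38/EI.
Compatibility at B: δ_0 − R_B·δ_{BB} = 0, so R_B = 3147/87.38 = 36.02 kN.
Moment equilibrium about A: M_A = Σ(load moments about A) − R_B·L = 309.9 − 36.02×6.4 = 79.4 kN·m.

M_A = 79.4 kN·m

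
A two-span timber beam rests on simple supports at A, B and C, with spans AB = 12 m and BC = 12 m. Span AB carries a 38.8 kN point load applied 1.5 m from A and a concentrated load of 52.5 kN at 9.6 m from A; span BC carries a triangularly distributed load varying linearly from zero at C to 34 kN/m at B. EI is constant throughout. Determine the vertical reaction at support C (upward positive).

R_C = 49.43 kN

Insert a hinge at B; M_B is the redundant, and each span becomes simply supported.
Rotations at B on the released spans (each span's end-slope, ×1/EI):
  span AB: point load 38.8 at a = 1.5: Pab(L + a)/(6LEI) = 114.6/EI
  span AB: point load 52.5 at a = 9.6: Pab(L + a)/(6LEI) = 362.9/EI
  span BC: triangular load, peak 34: w₀L³/(45EI) = 1306/EI
  relative rotation θ_0 = (477.5 + 1306)/EI = 1783/EI
A unit hogging moment at B produces rotation L₁/(3EI) + L₂/(3EI) = 8/EI.
Slope continuity at B: θ_0 = M_B·8/EI, so M_B = 1783/8 = 222.9 kN·m (hogging).
Span BC, ΣM about C: R_B^{BC}·12 = 1632 + 222.9, so R_B^{BC} = 154.6 kN and R_C = 204 − 154.6 = 49.43 kN.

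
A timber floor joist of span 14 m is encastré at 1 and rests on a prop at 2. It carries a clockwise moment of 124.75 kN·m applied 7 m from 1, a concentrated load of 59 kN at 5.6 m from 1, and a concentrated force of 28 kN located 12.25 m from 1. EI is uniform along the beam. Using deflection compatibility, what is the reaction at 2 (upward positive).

R_2 = 45.07 kN

Remove the prop at 2; the released (primary) structure is a cantilever built in at 1.
Deflection at 2 on the released cantilever, summing each load's contribution:
  clockwise couple 124.75 at a = 7: M₀a(2L − a)/(2EI) = 9169/EI
  point load 59 at a = 5.6: Pa²(3L − a)/(6EI) = 11225/EI
  point load 28 at a = 12.25: Pa²(3L − a)/(6EI) = 20834/EI
  δ_0 = 41228/EI
Tip deflection under a unit load at 2: L³/(3EI) = 914.7/EI.
The prop prevents deflection at 2: R_2 = δ_0/δ_{22} = 41228/914.7 = 45.07 kN.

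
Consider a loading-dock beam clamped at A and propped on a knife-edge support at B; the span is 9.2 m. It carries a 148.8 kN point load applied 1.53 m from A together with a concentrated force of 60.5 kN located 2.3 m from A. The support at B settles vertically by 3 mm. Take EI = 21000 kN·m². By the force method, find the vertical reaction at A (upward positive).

R_A = 198.5 kN

Choose R_B as the redundant. The primary structure is the cantilever fixed at A.
Downward deflection at the released point B due to the loads:
  point load 148.8 at a = 1.53: Pa²(3L − a)/(6EI) = 1513/EI
  point load 60.5 at a = 2.3: Pa²(3L − a)/(6EI) = 1350/EI
  δ_0 = 2863/EI
Flexibility coefficient — unit upward force at B: δ_{BB} = L³/(3EI) = 259.6/EI.
With EI = 21000 kN·m²: δ_0 = 0.13633 m and δ_{BB} = 0.01236 m/kN.
Compatibility — the beam at B must follow the support down by 0.003 m: δ_0 − R_B·δ_{BB} = 0.003, so R_B = (0.13633 − 0.003)/0.01236 = 10.79 kN.
Vertical equilibrium: R_A = ΣP − R_B = 209.3 − 10.79 = 198.5 kN.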